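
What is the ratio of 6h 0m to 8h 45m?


24:35 (0.69)

Duration 1: 360 minutes
Duration 2: 525 minutes
Ratio = 360:525
GCD = 15
Simplified = 24:35
As a decimal: 24/35 ≈ 0.69


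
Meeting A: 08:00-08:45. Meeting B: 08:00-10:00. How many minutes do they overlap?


45 minutes

Meeting A: 480-525 (in minutes from midnight)
Meeting B: 480-600
Overlap start = max(480, 480) = 480
Overlap end = min(525, 600) = 525
Overlap = max(0, 525 - 480) = 45 min


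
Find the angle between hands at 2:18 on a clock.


39.0°

Hour hand = 2×30 + 18×0.5 = 69.0°
Minute hand = 18×6 = 108°
Difference = |69.0 - 108| = 39.0°


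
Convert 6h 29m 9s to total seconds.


Hours: 6 × 3600 = 21600
Minutes: 29 × 60 = 1740
Seconds: 9
Total = 21600 + 1740 + 9 = 23349

23349 seconds


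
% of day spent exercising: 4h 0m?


16.7%

Time: 240 minutes
Day: 1440 minutes
Percentage = (240/1440) × 100 ≈ 16.7%


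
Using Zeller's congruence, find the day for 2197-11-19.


Sunday

Zeller's congruence:
q=19, m=11, k=97, j=21
h = (19 + ⌊13×12/5⌋ + 97 + ⌊97/4⌋ + ⌊21/4⌋ - 2×21) mod 7
= (19 + 31 + 97 + 24 + 5 - 42) mod 7
= 134 mod 7 = 1
h=1 → Sunday


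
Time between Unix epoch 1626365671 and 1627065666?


Difference = 1627065666 - 1626365671 = 699995 seconds
In hours: 699995 / 3600 ≈ 194.4
In days: 699995 / 86400 ≈ 8.10

699995 seconds (194.4 hours / 8.10 days)


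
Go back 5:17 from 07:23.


Start: 443 minutes from midnight
Subtract: 317 minutes
Remaining: 443 - 317 = 126
Hours: 2, Minutes: 6

02:06


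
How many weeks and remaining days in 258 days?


36 weeks 6 days

Weeks: 258 ÷ 7 = 36 remainder 6


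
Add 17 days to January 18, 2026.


February 4, 2026

Start: January 18, 2026
Add 17 days
January 18 → February 1: 31 - 18 + 1 = 14 days (17 - 14 = 3 left)
February 1 + 3 = February 4, 2026


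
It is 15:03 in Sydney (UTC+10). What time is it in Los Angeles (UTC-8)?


Time difference = UTC-8 - UTC+10 = -18 hours
New hour = (15 -18) mod 24
= -3 mod 24 = 21
Minutes unchanged → 21:03; -3 < 0 → previous day

21:03 (previous day)


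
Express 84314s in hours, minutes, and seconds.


23h 25m 14s

Hours: 84314 ÷ 3600 = 23 remainder 1514
Minutes: 1514 ÷ 60 = 25 remainder 14
Seconds: 14


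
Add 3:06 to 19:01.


Start: 1141 minutes from midnight
Add: 186 minutes
Total: 1327 minutes
Hours: 1327 ÷ 60 = 22 remainder 7

22:07


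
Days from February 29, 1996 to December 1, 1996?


276 days

From February 29, 1996 to December 1, 1996
Rest of February 1996: 29 - 29 = 0
Full months: March 31, April 30, May 31, June 30, July 31, August 31, September 30, October 31, November 30
Days into December 1996: 1
Total = 0 + 31 + 30 + 31 + 30 + 31 + 31 + 30 + 31 + 30 + 1 = 276 days


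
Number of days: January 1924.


Month: January (month 1)
January has 31 days

31 days


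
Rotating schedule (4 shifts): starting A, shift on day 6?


Shifts: A, B, C, D
Start: A (index 0)
Day 6: (0 + 6 - 1) mod 4
= 5 mod 4
= 1
Index 1 → shift B

Shift B


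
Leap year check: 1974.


Rules: divisible by 4 AND (not by 100 OR by 400)
1974 ÷ 4 = 493 remainder 2 → not divisible by 4
Not divisible by 4 → not a leap year

No


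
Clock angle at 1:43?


153.5°

Hour hand = 1×30 + 43×0.5 = 51.5°
Minute hand = 43×6 = 258°
Difference = |51.5 - 258| = 206.5°
Since > 180°: 360 - 206.5 = 153.5°


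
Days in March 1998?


31 days

Month: March (month 3)
March has 31 days


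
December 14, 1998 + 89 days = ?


March 13, 1999

Start: December 14, 1998
Add 89 days
December 14 → January 1: 31 - 14 + 1 = 18 days (89 - 18 = 71 left)
January 1 → February 1: 31 - 1 + 1 = 31 days (71 - 31 = 40 left)
February 1 → March 1: 28 - 1 + 1 = 28 days (40 - 28 = 12 left)
March 1 + 12 = March 13, 1999


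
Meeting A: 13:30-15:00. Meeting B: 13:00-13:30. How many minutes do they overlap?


Meeting A: 810-900 (in minutes from midnight)
Meeting B: 780-810
Overlap start = max(810, 780) = 810
Overlap end = min(900, 810) = 810
Overlap = max(0, 810 - 810) = 0 min

0 minutes


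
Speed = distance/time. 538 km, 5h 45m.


93.6 km/h

Distance: 538 km
Time: 5h 45m = 345 min = 345/60 = 23/4 hours
Speed = 538 ÷ (23/4) = 538 × 4 / 23 = 2152/23 ≈ 93.6 km/h


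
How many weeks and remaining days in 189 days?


Weeks: 189 ÷ 7 = 27 remainder 0

27 weeks 0 days


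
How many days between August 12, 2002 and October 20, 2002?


69 days

From August 12, 2002 to October 20, 2002
Rest of August 2002: 31 - 12 = 19
Full months: September 30
Days into October 2002: 20
Total = 19 + 30 + 20 = 69 days


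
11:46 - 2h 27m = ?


Start: 706 minutes from midnight
Subtract: 147 minutes
Remaining: 706 - 147 = 559
Hours: 9, Minutes: 19

09:19


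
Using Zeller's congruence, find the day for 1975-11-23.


Zeller's congruence:
q=23, m=11, k=75, j=19
h = (23 + ⌊13×12/5⌋ + 75 + ⌊75/4⌋ + ⌊19/4⌋ - 2×19) mod 7
= (23 + 31 + 75 + 18 + 4 - 38) mod 7
= 113 mod 7 = 1
h=1 → Sunday

Sunday


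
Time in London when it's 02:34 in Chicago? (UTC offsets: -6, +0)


08:34

Time difference = UTC+0 - UTC-6 = +6 hours
New hour = (2 + 6) mod 24
= 8 mod 24 = 8
Minutes unchanged → 08:34


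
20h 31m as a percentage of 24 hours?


0.8549 (85.49%)

Total minutes: 20×60 + 31 = 1231
Day = 24×60 = 1440 minutes
Fraction = 1231/1440 ≈ 0.8549
As a percentage: 1231/1440 × 100 ≈ 85.49%


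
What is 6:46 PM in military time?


Input: 6:46 PM
PM: 6 + 12 = 18

18:46


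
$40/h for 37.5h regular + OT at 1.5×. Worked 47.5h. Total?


$2100.00

Regular: 37.5h × $40 = $1500.00
Overtime: 47.5 - 37.5 = 10.0h
OT pay: 10.0h × $40 × 1.5 = $600.00
Total = $1500.00 + $600.00 = $2100.00


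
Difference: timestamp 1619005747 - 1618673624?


332123 seconds (92.3 hours / 3.84 days)

Difference = 1619005747 - 1618673624 = 332123 seconds
In hours: 332123 / 3600 ≈ 92.3
In days: 332123 / 86400 ≈ 3.84


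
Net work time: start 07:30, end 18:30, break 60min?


Total time = (18×60+30) - (7×60+30)
= 1110 - 450 = 660 min
Minus break: 660 - 60 = 600 min
= 10h 0m

10h 0m (600 minutes)


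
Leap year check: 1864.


Yes

Rules: divisible by 4 AND (not by 100 OR by 400)
1864 ÷ 4 = 466 exactly → divisible by 4
1864 ÷ 100 = 18 remainder 64 → not divisible by 100
Divisible by 4 but not by 100 → leap year


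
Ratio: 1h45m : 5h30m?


7:22 (0.32)

Duration 1: 105 minutes
Duration 2: 330 minutes
Ratio = 105:330
GCD = 15
Simplified = 7:22
As a decimal: 7/22 ≈ 0.32


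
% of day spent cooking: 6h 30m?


27.1%

Time: 390 minutes
Day: 1440 minutes
Percentage = (390/1440) × 100 ≈ 27.1%


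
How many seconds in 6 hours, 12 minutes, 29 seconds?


Hours: 6 × 3600 = 21600
Minutes: 12 × 60 = 720
Seconds: 29
Total = 21600 + 720 + 29 = 22349

22349 seconds


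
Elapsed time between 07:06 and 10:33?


End time in minutes: 10×60 + 33 = 633
Start time in minutes: 7×60 + 6 = 426
Difference = 633 - 426 = 207 minutes
= 3 hours 27 minutes

3h 27m


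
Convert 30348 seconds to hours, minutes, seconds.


8h 25m 48s

Hours: 30348 ÷ 3600 = 8 remainder 1548
Minutes: 1548 ÷ 60 = 25 remainder 48
Seconds: 48


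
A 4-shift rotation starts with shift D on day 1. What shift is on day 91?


Shifts: A, B, C, D
Start: D (index 3)
Day 91: (3 + 91 - 1) mod 4
= 93 mod 4
= 1
Index 1 → shift B

Shift B


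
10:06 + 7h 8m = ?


Start: 606 minutes from midnight
Add: 428 minutes
Total: 1034 minutes
Hours: 1034 ÷ 60 = 17 remainder 14

17:14


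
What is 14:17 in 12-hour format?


Hour: 14
14 - 12 = 2 → PM

2:17 PM


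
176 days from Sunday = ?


Start: Sunday (index 6)
(6 + 176) mod 7
= 182 mod 7
= 0
Index 0 → Monday

Monday


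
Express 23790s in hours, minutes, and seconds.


6h 36m 30s

Hours: 23790 ÷ 3600 = 6 remainder 2190
Minutes: 2190 ÷ 60 = 36 remainder 30
Seconds: 30


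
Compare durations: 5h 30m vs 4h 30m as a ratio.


Duration 1: 330 minutes
Duration 2: 270 minutes
Ratio = 330:270
GCD = 30
Simplified = 11:9
As a decimal: 11/9 ≈ 1.22

11:9 (1.22)


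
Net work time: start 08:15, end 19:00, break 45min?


10h 0m (600 minutes)

Total time = (19×60+0) - (8×60+15)
= 1140 - 495 = 645 min
Minus break: 645 - 45 = 600 min
= 10h 0m


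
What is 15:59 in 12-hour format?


Hour: 15
15 - 12 = 3 → PM

3:59 PM


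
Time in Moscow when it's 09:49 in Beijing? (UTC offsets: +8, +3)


04:49

Time difference = UTC+3 - UTC+8 = -5 hours
New hour = (9 -5) mod 24
= 4 mod 24 = 4
Minutes unchanged → 04:49


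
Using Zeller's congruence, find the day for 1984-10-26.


Zeller's congruence:
q=26, m=10, k=84, j=19
h = (26 + ⌊13×11/5⌋ + 84 + ⌊84/4⌋ + ⌊19/4⌋ - 2×19) mod 7
= (26 + 28 + 84 + 21 + 4 - 38) mod 7
= 125 mod 7 = 6
h=6 → Friday

Friday


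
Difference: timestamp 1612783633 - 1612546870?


236763 seconds (65.8 hours / 2.74 days)

Difference = 1612783633 - 1612546870 = 236763 seconds
In hours: 236763 / 3600 ≈ 65.8
In days: 236763 / 86400 ≈ 2.74


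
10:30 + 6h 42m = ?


Start: 630 minutes from midnight
Add: 402 minutes
Total: 1032 minutes
Hours: 1032 ÷ 60 = 17 remainder 12

17:12


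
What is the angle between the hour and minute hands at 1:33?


151.5°

Hour hand = 1×30 + 33×0.5 = 46.5°
Minute hand = 33×6 = 198°
Difference = |46.5 - 198| = 151.5°


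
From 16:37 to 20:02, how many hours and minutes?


End time in minutes: 20×60 + 2 = 1202
Start time in minutes: 16×60 + 37 = 997
Difference = 1202 - 997 = 205 minutes
= 3 hours 25 minutes

3h 25m


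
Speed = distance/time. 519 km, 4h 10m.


Distance: 519 km
Time: 4h 10m = 250 min = 250/60 = 25/6 hours
Speed = 519 ÷ (25/6) = 519 × 6 / 25 = 3114/25 ≈ 124.6 km/h

124.6 km/h


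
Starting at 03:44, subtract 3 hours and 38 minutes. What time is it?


Start: 224 minutes from midnight
Subtract: 218 minutes
Remaining: 224 - 218 = 6
Hours: 0, Minutes: 6

00:06


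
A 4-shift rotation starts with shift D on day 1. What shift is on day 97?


Shift D

Shifts: A, B, C, D
Start: D (index 3)
Day 97: (3 + 97 - 1) mod 4
= 99 mod 4
= 3
Index 3 → shift D


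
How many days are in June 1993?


Month: June (month 6)
June has 30 days

30 days


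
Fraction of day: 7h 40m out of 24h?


Total minutes: 7×60 + 40 = 460
Day = 24×60 = 1440 minutes
Fraction = 460/1440 ≈ 0.3194
As a percentage: 460/1440 × 100 ≈ 31.94%

0.3194 (31.94%)


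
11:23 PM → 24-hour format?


Input: 11:23 PM
PM: 11 + 12 = 23

23:23


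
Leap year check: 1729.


Rules: divisible by 4 AND (not by 100 OR by 400)
1729 ÷ 4 = 432 remainder 1 → not divisible by 4
Not divisible by 4 → not a leap year

No


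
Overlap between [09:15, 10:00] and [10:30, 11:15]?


Meeting A: 555-600 (in minutes from midnight)
Meeting B: 630-675
Overlap start = max(555, 630) = 630
Overlap end = min(600, 675) = 600
Overlap = max(0, 600 - 630) = 0 min

0 minutes


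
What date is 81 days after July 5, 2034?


September 24, 2034

Start: July 5, 2034
Add 81 days
July 5 → August 1: 31 - 5 + 1 = 27 days (81 - 27 = 54 left)
August 1 → September 1: 31 - 1 + 1 = 31 days (54 - 31 = 23 left)
September 1 + 23 = September 24, 2034


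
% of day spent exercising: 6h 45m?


Time: 405 minutes
Day: 1440 minutes
Percentage = (405/1440) × 100 ≈ 28.1%

28.1%


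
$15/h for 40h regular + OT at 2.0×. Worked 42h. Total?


Regular: 40h × $15 = $600.00
Overtime: 42 - 40 = 2h
OT pay: 2h × $15 × 2.0 = $60.00
Total = $600.00 + $60.00 = $660.00

$660.00


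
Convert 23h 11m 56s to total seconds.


Hours: 23 × 3600 = 82800
Minutes: 11 × 60 = 660
Seconds: 56
Total = 82800 + 660 + 56 = 83516

83516 seconds


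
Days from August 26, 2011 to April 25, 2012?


From August 26, 2011 to April 25, 2012
Rest of August 2011: 31 - 26 = 5
Full months: September 30, October 31, November 30, December 31, January 31, February 2012 29, March 31
Days into April 2012: 25
Total = 5 + 30 + 31 + 30 + 31 + 31 + 29 + 31 + 25 = 243 days

243 days


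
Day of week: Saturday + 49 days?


Start: Saturday (index 5)
(5 + 49) mod 7
= 54 mod 7
= 5
Index 5 → Saturday

Saturday


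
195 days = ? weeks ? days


Weeks: 195 ÷ 7 = 27 remainder 6

27 weeks 6 days


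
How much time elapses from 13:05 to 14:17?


1h 12m

End time in minutes: 14×60 + 17 = 857
Start time in minutes: 13×60 + 5 = 785
Difference = 857 - 785 = 72 minutes
= 1 hours 12 minutes


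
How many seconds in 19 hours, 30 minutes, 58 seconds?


Hours: 19 × 3600 = 68400
Minutes: 30 × 60 = 1800
Seconds: 58
Total = 68400 + 1800 + 58 = 70258

70258 seconds


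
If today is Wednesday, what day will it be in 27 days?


Tuesday

Start: Wednesday (index 2)
(2 + 27) mod 7
= 29 mod 7
= 1
Index 1 → Tuesday


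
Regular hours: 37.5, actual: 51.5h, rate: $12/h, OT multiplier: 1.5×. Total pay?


Regular: 37.5h × $12 = $450.00
Overtime: 51.5 - 37.5 = 14.0h
OT pay: 14.0h × $12 × 1.5 = $252.00
Total = $450.00 + $252.00 = $702.00

$702.00


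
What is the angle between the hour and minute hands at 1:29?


129.5°

Hour hand = 1×30 + 29×0.5 = 44.5°
Minute hand = 29×6 = 174°
Difference = |44.5 - 174| = 129.5°


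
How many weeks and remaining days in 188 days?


26 weeks 6 days

Weeks: 188 ÷ 7 = 26 remainder 6


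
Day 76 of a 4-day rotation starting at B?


Shift A

Shifts: A, B, C, D
Start: B (index 1)
Day 76: (1 + 76 - 1) mod 4
= 76 mod 4
= 0
Index 0 → shift A


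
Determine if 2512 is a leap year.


Rules: divisible by 4 AND (not by 100 OR by 400)
2512 ÷ 4 = 628 exactly → divisible by 4
2512 ÷ 100 = 25 remainder 12 → not divisible by 100
Divisible by 4 but not by 100 → leap year

Yes


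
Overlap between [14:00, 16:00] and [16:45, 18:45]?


Meeting A: 840-960 (in minutes from midnight)
Meeting B: 1005-1125
Overlap start = max(840, 1005) = 1005
Overlap end = min(960, 1125) = 960
Overlap = max(0, 960 - 1005) = 0 min

0 minutes


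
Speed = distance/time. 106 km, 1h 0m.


106.0 km/h

Distance: 106 km
Time: 1 hours
Speed = 106 / 1 = 106.0 km/h


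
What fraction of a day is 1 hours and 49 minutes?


Total minutes: 1×60 + 49 = 109
Day = 24×60 = 1440 minutes
Fraction = 109/1440 ≈ 0.0757
As a percentage: 109/1440 × 100 ≈ 7.57%

0.0757 (7.57%)


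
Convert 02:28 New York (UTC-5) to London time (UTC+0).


07:28

Time difference = UTC+0 - UTC-5 = +5 hours
New hour = (2 + 5) mod 24
= 7 mod 24 = 7
Minutes unchanged → 07:28


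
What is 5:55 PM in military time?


17:55

Input: 5:55 PM
PM: 5 + 12 = 17


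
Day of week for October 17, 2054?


Saturday

Zeller's congruence:
q=17, m=10, k=54, j=20
h = (17 + ⌊13×11/5⌋ + 54 + ⌊54/4⌋ + ⌊20/4⌋ - 2×20) mod 7
= (17 + 28 + 54 + 13 + 5 - 40) mod 7
= 77 mod 7 = 0
h=0 → Saturday


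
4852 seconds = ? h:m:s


1h 20m 52s

Hours: 4852 ÷ 3600 = 1 remainder 1252
Minutes: 1252 ÷ 60 = 20 remainder 52
Seconds: 52


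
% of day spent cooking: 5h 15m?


21.9%

Time: 315 minutes
Day: 1440 minutes
Percentage = (315/1440) × 100 ≈ 21.9%


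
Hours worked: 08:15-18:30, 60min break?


Total time = (18×60+30) - (8×60+15)
= 1110 - 495 = 615 min
Minus break: 615 - 60 = 555 min
= 9h 15m

9h 15m (555 minutes)


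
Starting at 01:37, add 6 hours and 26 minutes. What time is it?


08:03

Start: 97 minutes from midnight
Add: 386 minutes
Total: 483 minutes
Hours: 483 ÷ 60 = 8 remainder 3


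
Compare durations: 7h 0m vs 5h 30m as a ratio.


14:11 (1.27)

Duration 1: 420 minutes
Duration 2: 330 minutes
Ratio = 420:330
GCD = 30
Simplified = 14:11
As a decimal: 14/11 ≈ 1.27


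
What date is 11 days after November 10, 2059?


Start: November 10, 2059
Add 11 days
November 10 + 11 = November 21, 2059

November 21, 2059


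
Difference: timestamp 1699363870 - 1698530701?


833169 seconds (231.4 hours / 9.64 days)

Difference = 1699363870 - 1698530701 = 833169 seconds
In hours: 833169 / 3600 ≈ 231.4
In days: 833169 / 86400 ≈ 9.64


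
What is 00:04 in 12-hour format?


12:04 AM

Hour: 0
0 → 12 AM (midnight)


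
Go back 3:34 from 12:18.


Start: 738 minutes from midnight
Subtract: 214 minutes
Remaining: 738 - 214 = 524
Hours: 8, Minutes: 44

08:44


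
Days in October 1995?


31 days

Month: October (month 10)
October has 31 days


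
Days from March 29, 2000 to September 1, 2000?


156 days

From March 29, 2000 to September 1, 2000
Rest of March 2000: 31 - 29 = 2
Full months: April 30, May 31, June 30, July 31, August 31
Days into September 2000: 1
Total = 2 + 30 + 31 + 30 + 31 + 31 + 1 = 156 days


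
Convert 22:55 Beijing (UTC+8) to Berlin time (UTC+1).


15:55

Time difference = UTC+1 - UTC+8 = -7 hours
New hour = (22 -7) mod 24
= 15 mod 24 = 15
Minutes unchanged → 15:55


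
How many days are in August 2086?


Month: August (month 8)
August has 31 days

31 days


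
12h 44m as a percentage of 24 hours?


0.5306 (53.06%)

Total minutes: 12×60 + 44 = 764
Day = 24×60 = 1440 minutes
Fraction = 764/1440 ≈ 0.5306
As a percentage: 764/1440 × 100 ≈ 53.06%


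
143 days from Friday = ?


Start: Friday (index 4)
(4 + 143) mod 7
= 147 mod 7
= 0
Index 0 → Monday

Monday


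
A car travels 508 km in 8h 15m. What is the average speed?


Distance: 508 km
Time: 8h 15m = 495 min = 495/60 = 33/4 hours
Speed = 508 ÷ (33/4) = 508 × 4 / 33 = 2032/33 ≈ 61.6 km/h

61.6 km/h


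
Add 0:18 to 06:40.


06:58

Start: 400 minutes from midnight
Add: 18 minutes
Total: 418 minutes
Hours: 418 ÷ 60 = 6 remainder 58


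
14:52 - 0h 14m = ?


Start: 892 minutes from midnight
Subtract: 14 minutes
Remaining: 892 - 14 = 878
Hours: 14, Minutes: 38

14:38


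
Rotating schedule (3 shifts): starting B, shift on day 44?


Shift C

Shifts: A, B, C
Start: B (index 1)
Day 44: (1 + 44 - 1) mod 3
= 44 mod 3
= 2
Index 2 → shift C


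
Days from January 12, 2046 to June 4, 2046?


From January 12, 2046 to June 4, 2046
Rest of January 2046: 31 - 12 = 19
Full months: February 2046 28, March 31, April 30, May 31
Days into June 2046: 4
Total = 19 + 28 + 31 + 30 + 31 + 4 = 143 days

143 days


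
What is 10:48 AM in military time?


Input: 10:48 AM
AM hour stays: 10

10:48


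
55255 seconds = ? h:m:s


Hours: 55255 ÷ 3600 = 15 remainder 1255
Minutes: 1255 ÷ 60 = 20 remainder 55
Seconds: 55

15h 20m 55s


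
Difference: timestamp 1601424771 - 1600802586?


622185 seconds (172.8 hours / 7.20 days)

Difference = 1601424771 - 1600802586 = 622185 seconds
In hours: 622185 / 3600 ≈ 172.8
In days: 622185 / 86400 ≈ 7.20


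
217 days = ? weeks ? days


31 weeks 0 days

Weeks: 217 ÷ 7 = 31 remainder 0


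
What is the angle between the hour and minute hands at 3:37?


Hour hand = 3×30 + 37×0.5 = 108.5°
Minute hand = 37×6 = 222°
Difference = |108.5 - 222| = 113.5°

113.5°


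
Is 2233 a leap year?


Rules: divisible by 4 AND (not by 100 OR by 400)
2233 ÷ 4 = 558 remainder 1 → not divisible by 4
Not divisible by 4 → not a leap year

No


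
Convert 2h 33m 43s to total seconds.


Hours: 2 × 3600 = 7200
Minutes: 33 × 60 = 1980
Seconds: 43
Total = 7200 + 1980 + 43 = 9223

9223 seconds


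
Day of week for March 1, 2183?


Zeller's congruence:
q=1, m=3, k=83, j=21
h = (1 + ⌊13×4/5⌋ + 83 + ⌊83/4⌋ + ⌊21/4⌋ - 2×21) mod 7
= (1 + 10 + 83 + 20 + 5 - 42) mod 7
= 77 mod 7 = 0
h=0 → Saturday

Saturday


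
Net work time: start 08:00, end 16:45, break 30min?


Total time = (16×60+45) - (8×60+0)
= 1005 - 480 = 525 min
Minus break: 525 - 30 = 495 min
= 8h 15m

8h 15m (495 minutes)


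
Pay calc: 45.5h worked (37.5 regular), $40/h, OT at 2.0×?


Regular: 37.5h × $40 = $1500.00
Overtime: 45.5 - 37.5 = 8.0h
OT pay: 8.0h × $40 × 2.0 = $640.00
Total = $1500.00 + $640.00 = $2140.00

$2140.00


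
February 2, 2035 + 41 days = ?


Start: February 2, 2035
Add 41 days
February 2 → March 1: 28 - 2 + 1 = 27 days (41 - 27 = 14 left)
March 1 + 14 = March 15, 2035

March 15, 2035


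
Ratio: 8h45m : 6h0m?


35:24 (1.46)

Duration 1: 525 minutes
Duration 2: 360 minutes
Ratio = 525:360
GCD = 15
Simplified = 35:24
As a decimal: 35/24 ≈ 1.46


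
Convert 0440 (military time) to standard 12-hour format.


Hour: 4
4 < 12 → AM

4:40 AM


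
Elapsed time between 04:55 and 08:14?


3h 19m

End time in minutes: 8×60 + 14 = 494
Start time in minutes: 4×60 + 55 = 295
Difference = 494 - 295 = 199 minutes
= 3 hours 19 minutes


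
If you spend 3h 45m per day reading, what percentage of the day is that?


15.6%

Time: 225 minutes
Day: 1440 minutes
Percentage = (225/1440) × 100 ≈ 15.6%


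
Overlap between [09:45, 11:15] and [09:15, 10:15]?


30 minutes

Meeting A: 585-675 (in minutes from midnight)
Meeting B: 555-615
Overlap start = max(585, 555) = 585
Overlap end = min(675, 615) = 615
Overlap = max(0, 615 - 585) = 30 min


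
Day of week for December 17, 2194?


Wednesday

Zeller's congruence:
q=17, m=12, k=94, j=21
h = (17 + ⌊13×13/5⌋ + 94 + ⌊94/4⌋ + ⌊21/4⌋ - 2×21) mod 7
= (17 + 33 + 94 + 23 + 5 - 42) mod 7
= 130 mod 7 = 4
h=4 → Wednesday


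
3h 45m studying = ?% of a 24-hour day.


15.6%

Time: 225 minutes
Day: 1440 minutes
Percentage = (225/1440) × 100 ≈ 15.6%


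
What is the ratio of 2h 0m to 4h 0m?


Duration 1: 120 minutes
Duration 2: 240 minutes
Ratio = 120:240
GCD = 120
Simplified = 1:2
As a decimal: 1/2 = 0.50

1:2 (0.50)


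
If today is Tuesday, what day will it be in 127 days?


Wednesday

Start: Tuesday (index 1)
(1 + 127) mod 7
= 128 mod 7
= 2
Index 2 → Wednesday


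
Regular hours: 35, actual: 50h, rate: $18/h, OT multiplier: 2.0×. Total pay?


$1170.00

Regular: 35h × $18 = $630.00
Overtime: 50 - 35 = 15h
OT pay: 15h × $18 × 2.0 = $540.00
Total = $630.00 + $540.00 = $1170.00


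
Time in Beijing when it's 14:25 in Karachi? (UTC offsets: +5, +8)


Time difference = UTC+8 - UTC+5 = +3 hours
New hour = (14 + 3) mod 24
= 17 mod 24 = 17
Minutes unchanged → 17:25

17:25


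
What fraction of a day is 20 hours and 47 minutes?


0.8660 (86.60%)

Total minutes: 20×60 + 47 = 1247
Day = 24×60 = 1440 minutes
Fraction = 1247/1440 ≈ 0.8660
As a percentage: 1247/1440 × 100 ≈ 86.60%


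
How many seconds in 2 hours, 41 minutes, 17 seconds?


9677 seconds

Hours: 2 × 3600 = 7200
Minutes: 41 × 60 = 2460
Seconds: 17
Total = 7200 + 2460 + 17 = 9677


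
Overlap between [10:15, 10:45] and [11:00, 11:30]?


0 minutes

Meeting A: 615-645 (in minutes from midnight)
Meeting B: 660-690
Overlap start = max(615, 660) = 660
Overlap end = min(645, 690) = 645
Overlap = max(0, 645 - 660) = 0 min


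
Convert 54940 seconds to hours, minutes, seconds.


Hours: 54940 ÷ 3600 = 15 remainder 940
Minutes: 940 ÷ 60 = 15 remainder 40
Seconds: 40

15h 15m 40s


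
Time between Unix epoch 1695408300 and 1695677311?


269011 seconds (74.7 hours / 3.11 days)

Difference = 1695677311 - 1695408300 = 269011 seconds
In hours: 269011 / 3600 ≈ 74.7
In days: 269011 / 86400 ≈ 3.11


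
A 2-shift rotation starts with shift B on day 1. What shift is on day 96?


Shift A

Shifts: A, B
Start: B (index 1)
Day 96: (1 + 96 - 1) mod 2
= 96 mod 2
= 0
Index 0 → shift A


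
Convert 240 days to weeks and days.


Weeks: 240 ÷ 7 = 34 remainder 2

34 weeks 2 days


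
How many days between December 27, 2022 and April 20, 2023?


From December 27, 2022 to April 20, 2023
Rest of December 2022: 31 - 27 = 4
Full months: January 31, February 2023 28, March 31
Days into April 2023: 20
Total = 4 + 31 + 28 + 31 + 20 = 114 days

114 days


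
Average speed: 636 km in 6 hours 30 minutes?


97.8 km/h

Distance: 636 km
Time: 6h 30m = 390 min = 390/60 = 13/2 hours
Speed = 636 ÷ (13/2) = 636 × 2 / 13 = 1272/13 ≈ 97.8 km/h


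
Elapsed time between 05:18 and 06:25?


1h 7m

End time in minutes: 6×60 + 25 = 385
Start time in minutes: 5×60 + 18 = 318
Difference = 385 - 318 = 67 minutes
= 1 hours 7 minutes


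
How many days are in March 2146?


31 days

Month: March (month 3)
March has 31 days


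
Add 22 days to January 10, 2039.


February 1, 2039

Start: January 10, 2039
Add 22 days
January 10 → February 1: 31 - 10 + 1 = 22 days (22 - 22 = 0 left)
Land exactly on February 1, 2039


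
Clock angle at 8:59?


Hour hand = 8×30 + 59×0.5 = 269.5°
Minute hand = 59×6 = 354°
Difference = |269.5 - 354| = 84.5°

84.5°


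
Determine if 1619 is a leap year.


No

Rules: divisible by 4 AND (not by 100 OR by 400)
1619 ÷ 4 = 404 remainder 3 → not divisible by 4
Not divisible by 4 → not a leap year


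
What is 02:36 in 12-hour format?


2:36 AM

Hour: 2
2 < 12 → AM


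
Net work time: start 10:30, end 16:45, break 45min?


Total time = (16×60+45) - (10×60+30)
= 1005 - 630 = 375 min
Minus break: 375 - 45 = 330 min
= 5h 30m

5h 30m (330 minutes)


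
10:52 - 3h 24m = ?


07:28

Start: 652 minutes from midnight
Subtract: 204 minutes
Remaining: 652 - 204 = 448
Hours: 7, Minutes: 28


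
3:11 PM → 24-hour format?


15:11

Input: 3:11 PM
PM: 3 + 12 = 15


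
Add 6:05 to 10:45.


Start: 645 minutes from midnight
Add: 365 minutes
Total: 1010 minutes
Hours: 1010 ÷ 60 = 16 remainder 50

16:50


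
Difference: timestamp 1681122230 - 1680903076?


219154 seconds (60.9 hours / 2.54 days)

Difference = 1681122230 - 1680903076 = 219154 seconds
In hours: 219154 / 3600 ≈ 60.9
In days: 219154 / 86400 ≈ 2.54


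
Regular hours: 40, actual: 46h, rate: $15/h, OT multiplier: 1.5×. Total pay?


$735.00

Regular: 40h × $15 = $600.00
Overtime: 46 - 40 = 6h
OT pay: 6h × $15 × 1.5 = $135.00
Total = $600.00 + $135.00 = $735.00


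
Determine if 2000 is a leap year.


Rules: divisible by 4 AND (not by 100 OR by 400)
2000 ÷ 4 = 500 exactly → divisible by 4
2000 ÷ 100 = 20 exactly → divisible by 100
2000 ÷ 400 = 5 exactly → divisible by 400
Divisible by 400 → leap year

Yes


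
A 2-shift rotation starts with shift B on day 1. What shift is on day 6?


Shift A

Shifts: A, B
Start: B (index 1)
Day 6: (1 + 6 - 1) mod 2
= 6 mod 2
= 0
Index 0 → shift A


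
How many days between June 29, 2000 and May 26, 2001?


From June 29, 2000 to May 26, 2001
Rest of June 2000: 30 - 29 = 1
Full months: July 31, August 31, September 30, October 31, November 30, December 31, January 31, February 2001 28, March 31, April 30
Days into May 2001: 26
Total = 1 + 31 + 31 + 30 + 31 + 30 + 31 + 31 + 28 + 31 + 30 + 26 = 331 days

331 days


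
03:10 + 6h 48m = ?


Start: 190 minutes from midnight
Add: 408 minutes
Total: 598 minutes
Hours: 598 ÷ 60 = 9 remainder 58

09:58


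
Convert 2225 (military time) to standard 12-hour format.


Hour: 22
22 - 12 = 10 → PM

10:25 PM


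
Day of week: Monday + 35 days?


Monday

Start: Monday (index 0)
(0 + 35) mod 7
= 35 mod 7
= 0
Index 0 → Monday


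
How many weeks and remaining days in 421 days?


Weeks: 421 ÷ 7 = 60 remainder 1

60 weeks 1 days


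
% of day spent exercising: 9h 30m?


Time: 570 minutes
Day: 1440 minutes
Percentage = (570/1440) × 100 ≈ 39.6%

39.6%


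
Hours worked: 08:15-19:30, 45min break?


10h 30m (630 minutes)

Total time = (19×60+30) - (8×60+15)
= 1170 - 495 = 675 min
Minus break: 675 - 45 = 630 min
= 10h 30m


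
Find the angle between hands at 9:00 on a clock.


90.0°

Hour hand = 9×30 + 0×0.5 = 270.0°
Minute hand = 0×6 = 0°
Difference = |270.0 - 0| = 270.0°
Since > 180°: 360 - 270.0 = 90.0°


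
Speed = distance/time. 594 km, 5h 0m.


Distance: 594 km
Time: 5 hours
Speed = 594 / 5 = 118.8 km/h

118.8 km/h


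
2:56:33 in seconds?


Hours: 2 × 3600 = 7200
Minutes: 56 × 60 = 3360
Seconds: 33
Total = 7200 + 3360 + 33 = 10593

10593 seconds


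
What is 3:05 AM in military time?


Input: 3:05 AM
AM hour stays: 3

03:05


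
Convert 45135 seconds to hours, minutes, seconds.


Hours: 45135 ÷ 3600 = 12 remainder 1935
Minutes: 1935 ÷ 60 = 32 remainder 15
Seconds: 15

12h 32m 15s


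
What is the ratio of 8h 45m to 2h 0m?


Duration 1: 525 minutes
Duration 2: 120 minutes
Ratio = 525:120
GCD = 15
Simplified = 35:8
As a decimal: 35/8 ≈ 4.38

35:8 (4.38)


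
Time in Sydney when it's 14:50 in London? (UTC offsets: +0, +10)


Time difference = UTC+10 - UTC+0 = +10 hours
New hour = (14 + 10) mod 24
= 24 mod 24 = 0
Minutes unchanged → 00:50; 24 ≥ 24 → next day

00:50 (next day)


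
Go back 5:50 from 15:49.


Start: 949 minutes from midnight
Subtract: 350 minutes
Remaining: 949 - 350 = 599
Hours: 9, Minutes: 59

09:59


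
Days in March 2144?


Month: March (month 3)
March has 31 days

31 days


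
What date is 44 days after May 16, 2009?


Start: May 16, 2009
Add 44 days
May 16 → June 1: 31 - 16 + 1 = 16 days (44 - 16 = 28 left)
June 1 + 28 = June 29, 2009

June 29, 2009


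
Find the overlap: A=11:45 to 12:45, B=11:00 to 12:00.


Meeting A: 705-765 (in minutes from midnight)
Meeting B: 660-720
Overlap start = max(705, 660) = 705
Overlap end = min(765, 720) = 720
Overlap = max(0, 720 - 705) = 15 min

15 minutes


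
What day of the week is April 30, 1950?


Zeller's congruence:
q=30, m=4, k=50, j=19
h = (30 + ⌊13×5/5⌋ + 50 + ⌊50/4⌋ + ⌊19/4⌋ - 2×19) mod 7
= (30 + 13 + 50 + 12 + 4 - 38) mod 7
= 71 mod 7 = 1
h=1 → Sunday

Sunday


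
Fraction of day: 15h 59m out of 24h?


Total minutes: 15×60 + 59 = 959
Day = 24×60 = 1440 minutes
Fraction = 959/1440 ≈ 0.6660
As a percentage: 959/1440 × 100 ≈ 66.60%

0.6660 (66.60%)


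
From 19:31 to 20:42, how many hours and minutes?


1h 11m

End time in minutes: 20×60 + 42 = 1242
Start time in minutes: 19×60 + 31 = 1171
Difference = 1242 - 1171 = 71 minutes
= 1 hours 11 minutes


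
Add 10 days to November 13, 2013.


November 23, 2013

Start: November 13, 2013
Add 10 days
November 13 + 10 = November 23, 2013


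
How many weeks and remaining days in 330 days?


47 weeks 1 days

Weeks: 330 ÷ 7 = 47 remainder 1


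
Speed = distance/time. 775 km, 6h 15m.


Distance: 775 km
Time: 6h 15m = 375 min = 375/60 = 25/4 hours
Speed = 775 ÷ (25/4) = 775 × 4 / 25 = 3100/25 = 124.0 km/h

124.0 km/h


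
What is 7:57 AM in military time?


Input: 7:57 AM
AM hour stays: 7

07:57


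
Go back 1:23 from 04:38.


Start: 278 minutes from midnight
Subtract: 83 minutes
Remaining: 278 - 83 = 195
Hours: 3, Minutes: 15

03:15


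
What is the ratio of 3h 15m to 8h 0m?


Duration 1: 195 minutes
Duration 2: 480 minutes
Ratio = 195:480
GCD = 15
Simplified = 13:32
As a decimal: 13/32 ≈ 0.41

13:32 (0.41)


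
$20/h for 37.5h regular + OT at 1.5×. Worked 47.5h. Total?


$1050.00

Regular: 37.5h × $20 = $750.00
Overtime: 47.5 - 37.5 = 10.0h
OT pay: 10.0h × $20 × 1.5 = $300.00
Total = $750.00 + $300.00 = $1050.00


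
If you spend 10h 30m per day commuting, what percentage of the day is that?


43.8%

Time: 630 minutes
Day: 1440 minutes
Percentage = (630/1440) × 100 ≈ 43.8%


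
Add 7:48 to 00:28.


Start: 28 minutes from midnight
Add: 468 minutes
Total: 496 minutes
Hours: 496 ÷ 60 = 8 remainder 16

08:16


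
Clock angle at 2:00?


60.0°

Hour hand = 2×30 + 0×0.5 = 60.0°
Minute hand = 0×6 = 0°
Difference = |60.0 - 0| = 60.0°


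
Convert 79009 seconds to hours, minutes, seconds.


Hours: 79009 ÷ 3600 = 21 remainder 3409
Minutes: 3409 ÷ 60 = 56 remainder 49
Seconds: 49

21h 56m 49s


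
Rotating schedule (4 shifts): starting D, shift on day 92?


Shift C

Shifts: A, B, C, D
Start: D (index 3)
Day 92: (3 + 92 - 1) mod 4
= 94 mod 4
= 2
Index 2 → shift C


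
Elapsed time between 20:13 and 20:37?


End time in minutes: 20×60 + 37 = 1237
Start time in minutes: 20×60 + 13 = 1213
Difference = 1237 - 1213 = 24 minutes
= 0 hours 24 minutes

0h 24m


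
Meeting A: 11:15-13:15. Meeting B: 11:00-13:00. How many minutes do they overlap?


Meeting A: 675-795 (in minutes from midnight)
Meeting B: 660-780
Overlap start = max(675, 660) = 675
Overlap end = min(795, 780) = 780
Overlap = max(0, 780 - 675) = 105 min

105 minutes


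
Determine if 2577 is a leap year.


Rules: divisible by 4 AND (not by 100 OR by 400)
2577 ÷ 4 = 644 remainder 1 → not divisible by 4
Not divisible by 4 → not a leap year

No


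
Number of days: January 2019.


31 days

Month: January (month 1)
January has 31 days


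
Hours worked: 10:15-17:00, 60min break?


Total time = (17×60+0) - (10×60+15)
= 1020 - 615 = 405 min
Minus break: 405 - 60 = 345 min
= 5h 45m

5h 45m (345 minutes)


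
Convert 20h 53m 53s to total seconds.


75233 seconds

Hours: 20 × 3600 = 72000
Minutes: 53 × 60 = 3180
Seconds: 53
Total = 72000 + 3180 + 53 = 75233


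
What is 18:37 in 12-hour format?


6:37 PM

Hour: 18
18 - 12 = 6 → PM


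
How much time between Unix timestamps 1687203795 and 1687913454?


Difference = 1687913454 - 1687203795 = 709659 seconds
In hours: 709659 / 3600 ≈ 197.1
In days: 709659 / 86400 ≈ 8.21

709659 seconds (197.1 hours / 8.21 days)


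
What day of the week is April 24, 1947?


Zeller's congruence:
q=24, m=4, k=47, j=19
h = (24 + ⌊13×5/5⌋ + 47 + ⌊47/4⌋ + ⌊19/4⌋ - 2×19) mod 7
= (24 + 13 + 47 + 11 + 4 - 38) mod 7
= 61 mod 7 = 5
h=5 → Thursday

Thursday


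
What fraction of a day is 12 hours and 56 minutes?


Total minutes: 12×60 + 56 = 776
Day = 24×60 = 1440 minutes
Fraction = 776/1440 ≈ 0.5389
As a percentage: 776/1440 × 100 ≈ 53.89%

0.5389 (53.89%)


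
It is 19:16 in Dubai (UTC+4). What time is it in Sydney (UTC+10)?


01:16 (next day)

Time difference = UTC+10 - UTC+4 = +6 hours
New hour = (19 + 6) mod 24
= 25 mod 24 = 1
Minutes unchanged → 01:16; 25 ≥ 24 → next day


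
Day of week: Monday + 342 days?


Start: Monday (index 0)
(0 + 342) mod 7
= 342 mod 7
= 6
Index 6 → Sunday

Sunday


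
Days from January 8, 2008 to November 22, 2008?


319 days

From January 8, 2008 to November 22, 2008
Rest of January 2008: 31 - 8 = 23
Full months: February 2008 29, March 31, April 30, May 31, June 30, July 31, August 31, September 30, October 31
Days into November 2008: 22
Total = 23 + 29 + 31 + 30 + 31 + 30 + 31 + 31 + 30 + 31 + 22 = 319 days


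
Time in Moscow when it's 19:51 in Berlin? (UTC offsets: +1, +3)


21:51

Time difference = UTC+3 - UTC+1 = +2 hours
New hour = (19 + 2) mod 24
= 21 mod 24 = 21
Minutes unchanged → 21:51


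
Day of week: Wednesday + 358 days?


Thursday

Start: Wednesday (index 2)
(2 + 358) mod 7
= 360 mod 7
= 3
Index 3 → Thursday


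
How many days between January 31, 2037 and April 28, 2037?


87 days

From January 31, 2037 to April 28, 2037
Rest of January 2037: 31 - 31 = 0
Full months: February 2037 28, March 31
Days into April 2037: 28
Total = 0 + 28 + 31 + 28 = 87 days


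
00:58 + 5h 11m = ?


06:09

Start: 58 minutes from midnight
Add: 311 minutes
Total: 369 minutes
Hours: 369 ÷ 60 = 6 remainder 9


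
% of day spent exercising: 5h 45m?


Time: 345 minutes
Day: 1440 minutes
Percentage = (345/1440) × 100 ≈ 24.0%

24.0%


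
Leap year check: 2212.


Yes

Rules: divisible by 4 AND (not by 100 OR by 400)
2212 ÷ 4 = 553 exactly → divisible by 4
2212 ÷ 100 = 22 remainder 12 → not divisible by 100
Divisible by 4 but not by 100 → leap year


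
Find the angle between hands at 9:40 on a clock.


50.0°

Hour hand = 9×30 + 40×0.5 = 290.0°
Minute hand = 40×6 = 240°
Difference = |290.0 - 240| = 50.0°


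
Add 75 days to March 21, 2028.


June 4, 2028

Start: March 21, 2028
Add 75 days
March 21 → April 1: 31 - 21 + 1 = 11 days (75 - 11 = 64 left)
April 1 → May 1: 30 - 1 + 1 = 30 days (64 - 30 = 34 left)
May 1 → June 1: 31 - 1 + 1 = 31 days (34 - 31 = 3 left)
June 1 + 3 = June 4, 2028


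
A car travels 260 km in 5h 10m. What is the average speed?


50.3 km/h

Distance: 260 km
Time: 5h 10m = 310 min = 310/60 = 31/6 hours
Speed = 260 ÷ (31/6) = 260 × 6 / 31 = 1560/31 ≈ 50.3 km/h


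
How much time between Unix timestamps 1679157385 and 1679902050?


744665 seconds (206.9 hours / 8.62 days)

Difference = 1679902050 - 1679157385 = 744665 seconds
In hours: 744665 / 3600 ≈ 206.9
In days: 744665 / 86400 ≈ 8.62


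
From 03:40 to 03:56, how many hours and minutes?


End time in minutes: 3×60 + 56 = 236
Start time in minutes: 3×60 + 40 = 220
Difference = 236 - 220 = 16 minutes
= 0 hours 16 minutes

0h 16m


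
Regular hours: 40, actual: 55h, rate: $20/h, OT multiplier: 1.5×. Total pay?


$1250.00

Regular: 40h × $20 = $800.00
Overtime: 55 - 40 = 15h
OT pay: 15h × $20 × 1.5 = $450.00
Total = $800.00 + $450.00 = $1250.00


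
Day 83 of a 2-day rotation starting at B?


Shifts: A, B
Start: B (index 1)
Day 83: (1 + 83 - 1) mod 2
= 83 mod 2
= 1
Index 1 → shift B

Shift B


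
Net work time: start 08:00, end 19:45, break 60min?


10h 45m (645 minutes)

Total time = (19×60+45) - (8×60+0)
= 1185 - 480 = 705 min
Minus break: 705 - 60 = 645 min
= 10h 45m


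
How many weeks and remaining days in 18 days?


Weeks: 18 ÷ 7 = 2 remainder 4

2 weeks 4 days


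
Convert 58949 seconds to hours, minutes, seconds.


Hours: 58949 ÷ 3600 = 16 remainder 1349
Minutes: 1349 ÷ 60 = 22 remainder 29
Seconds: 29

16h 22m 29s


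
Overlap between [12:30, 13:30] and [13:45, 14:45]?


0 minutes

Meeting A: 750-810 (in minutes from midnight)
Meeting B: 825-885
Overlap start = max(750, 825) = 825
Overlap end = min(810, 885) = 810
Overlap = max(0, 810 - 825) = 0 min


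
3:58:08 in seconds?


14288 seconds

Hours: 3 × 3600 = 10800
Minutes: 58 × 60 = 3480
Seconds: 8
Total = 10800 + 3480 + 8 = 14288


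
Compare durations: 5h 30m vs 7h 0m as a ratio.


Duration 1: 330 minutes
Duration 2: 420 minutes
Ratio = 330:420
GCD = 30
Simplified = 11:14
As a decimal: 11/14 ≈ 0.79

11:14 (0.79)


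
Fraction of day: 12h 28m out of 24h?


Total minutes: 12×60 + 28 = 748
Day = 24×60 = 1440 minutes
Fraction = 748/1440 ≈ 0.5194
As a percentage: 748/1440 × 100 ≈ 51.94%

0.5194 (51.94%)


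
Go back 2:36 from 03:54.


Start: 234 minutes from midnight
Subtract: 156 minutes
Remaining: 234 - 156 = 78
Hours: 1, Minutes: 18

01:18


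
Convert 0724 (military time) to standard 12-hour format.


7:24 AM

Hour: 7
7 < 12 → AM


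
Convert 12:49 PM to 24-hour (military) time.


12:49

Input: 12:49 PM
12 PM → 12 (noon)


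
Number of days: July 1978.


31 days

Month: July (month 7)
July has 31 days


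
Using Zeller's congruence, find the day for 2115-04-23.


Tuesday

Zeller's congruence:
q=23, m=4, k=15, j=21
h = (23 + ⌊13×5/5⌋ + 15 + ⌊15/4⌋ + ⌊21/4⌋ - 2×21) mod 7
= (23 + 13 + 15 + 3 + 5 - 42) mod 7
= 17 mod 7 = 3
h=3 → Tuesday


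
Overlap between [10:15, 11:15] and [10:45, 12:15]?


Meeting A: 615-675 (in minutes from midnight)
Meeting B: 645-735
Overlap start = max(615, 645) = 645
Overlap end = min(675, 735) = 675
Overlap = max(0, 675 - 645) = 30 min

30 minutes


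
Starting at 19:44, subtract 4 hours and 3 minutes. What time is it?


15:41

Start: 1184 minutes from midnight
Subtract: 243 minutes
Remaining: 1184 - 243 = 941
Hours: 15, Minutes: 41
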